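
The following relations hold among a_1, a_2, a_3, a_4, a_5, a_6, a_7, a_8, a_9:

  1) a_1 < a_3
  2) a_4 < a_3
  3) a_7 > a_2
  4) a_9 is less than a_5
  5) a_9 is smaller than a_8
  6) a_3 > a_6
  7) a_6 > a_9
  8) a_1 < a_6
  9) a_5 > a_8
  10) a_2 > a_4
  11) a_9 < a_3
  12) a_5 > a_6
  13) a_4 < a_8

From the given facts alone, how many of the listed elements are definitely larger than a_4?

From a_4 the given relations immediately reach a_2, a_8, a_3.
From those, a_7, a_5 — 5 in total.
No other element is forced above a_4 by the given relations, so the count is 5.

5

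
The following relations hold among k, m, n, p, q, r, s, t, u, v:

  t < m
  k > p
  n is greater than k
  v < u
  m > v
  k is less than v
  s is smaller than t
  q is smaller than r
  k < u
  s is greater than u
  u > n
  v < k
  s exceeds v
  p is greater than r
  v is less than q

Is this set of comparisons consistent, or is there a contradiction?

inconsistent

We have k < v stated directly, yet also v < q < r < p < k by chaining the others — so v < k. Contradiction.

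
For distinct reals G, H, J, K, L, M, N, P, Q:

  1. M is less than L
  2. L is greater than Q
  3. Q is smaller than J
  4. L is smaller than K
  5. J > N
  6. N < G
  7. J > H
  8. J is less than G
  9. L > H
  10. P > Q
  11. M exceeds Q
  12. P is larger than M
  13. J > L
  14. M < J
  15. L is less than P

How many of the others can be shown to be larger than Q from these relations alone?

6

The elements the relations force above Q are M, L, J, P, G, K — no chain reaches any other.
That is 6.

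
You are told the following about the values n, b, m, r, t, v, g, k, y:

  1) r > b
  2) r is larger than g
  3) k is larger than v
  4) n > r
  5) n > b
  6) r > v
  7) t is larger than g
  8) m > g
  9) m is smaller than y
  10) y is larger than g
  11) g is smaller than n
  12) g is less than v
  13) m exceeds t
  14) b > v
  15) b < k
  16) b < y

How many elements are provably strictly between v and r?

1

Chaining upward from v reaches: b, y, n, k.
Chaining downward from r reaches: g, b.
Strictly between v and r are those in both lists: b — 1 element.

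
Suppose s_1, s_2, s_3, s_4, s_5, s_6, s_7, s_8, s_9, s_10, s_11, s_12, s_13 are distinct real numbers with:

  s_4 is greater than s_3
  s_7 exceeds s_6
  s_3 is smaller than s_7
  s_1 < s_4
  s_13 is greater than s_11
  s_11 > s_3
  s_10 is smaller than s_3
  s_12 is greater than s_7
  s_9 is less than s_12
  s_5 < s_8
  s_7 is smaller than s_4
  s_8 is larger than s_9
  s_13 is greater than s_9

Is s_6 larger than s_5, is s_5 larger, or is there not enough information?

undetermined

Following every chain through s_6: above s_6 we get s_7, s_4, s_12.
s_5 is not reached, and no chain runs the other way from s_5 to s_6.
So the given relations leave the order of s_6 and s_5 undetermined.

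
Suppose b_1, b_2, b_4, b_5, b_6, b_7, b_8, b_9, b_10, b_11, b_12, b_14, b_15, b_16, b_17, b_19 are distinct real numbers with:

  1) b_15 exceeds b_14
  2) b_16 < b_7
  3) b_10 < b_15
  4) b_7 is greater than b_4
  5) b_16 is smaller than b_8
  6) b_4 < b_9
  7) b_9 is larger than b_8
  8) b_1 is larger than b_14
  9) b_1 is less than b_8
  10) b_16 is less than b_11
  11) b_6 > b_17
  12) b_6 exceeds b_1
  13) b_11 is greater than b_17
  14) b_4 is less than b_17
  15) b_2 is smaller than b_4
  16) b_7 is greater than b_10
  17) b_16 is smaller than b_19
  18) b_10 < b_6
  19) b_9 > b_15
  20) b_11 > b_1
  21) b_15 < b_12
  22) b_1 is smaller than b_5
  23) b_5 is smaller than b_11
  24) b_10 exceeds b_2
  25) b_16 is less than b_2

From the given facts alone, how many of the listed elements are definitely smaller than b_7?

The elements the relations force below b_7 are b_16, b_2, b_10, b_4 — no chain reaches any other.
That is 4.

4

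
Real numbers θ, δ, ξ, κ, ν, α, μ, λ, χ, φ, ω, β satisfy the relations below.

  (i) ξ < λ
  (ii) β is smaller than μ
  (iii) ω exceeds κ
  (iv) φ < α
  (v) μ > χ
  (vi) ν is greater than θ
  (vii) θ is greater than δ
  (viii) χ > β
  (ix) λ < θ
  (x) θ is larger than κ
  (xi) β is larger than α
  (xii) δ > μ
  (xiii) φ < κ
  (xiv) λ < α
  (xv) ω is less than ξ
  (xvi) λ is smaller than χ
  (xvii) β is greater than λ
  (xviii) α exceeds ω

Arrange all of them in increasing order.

The consecutive links are each given: φ < κ; κ < ω; ω < ξ; ξ < λ; λ < α; α < β; β < χ; χ < μ; μ < δ; δ < θ; θ < ν.

φ < κ < ω < ξ < λ < α < β < χ < μ < δ < θ < ν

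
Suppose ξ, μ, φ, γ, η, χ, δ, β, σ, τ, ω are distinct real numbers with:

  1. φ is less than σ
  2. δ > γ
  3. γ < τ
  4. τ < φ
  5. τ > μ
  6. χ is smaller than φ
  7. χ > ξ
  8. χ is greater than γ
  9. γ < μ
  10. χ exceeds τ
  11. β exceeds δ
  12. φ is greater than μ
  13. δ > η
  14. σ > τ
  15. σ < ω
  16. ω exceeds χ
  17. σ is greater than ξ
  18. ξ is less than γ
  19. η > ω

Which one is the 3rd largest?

The consecutive relations fix a unique order: ξ < γ < μ < τ < χ < φ < σ < ω < η < δ < β.
Counting 3 from the largest end gives η.

η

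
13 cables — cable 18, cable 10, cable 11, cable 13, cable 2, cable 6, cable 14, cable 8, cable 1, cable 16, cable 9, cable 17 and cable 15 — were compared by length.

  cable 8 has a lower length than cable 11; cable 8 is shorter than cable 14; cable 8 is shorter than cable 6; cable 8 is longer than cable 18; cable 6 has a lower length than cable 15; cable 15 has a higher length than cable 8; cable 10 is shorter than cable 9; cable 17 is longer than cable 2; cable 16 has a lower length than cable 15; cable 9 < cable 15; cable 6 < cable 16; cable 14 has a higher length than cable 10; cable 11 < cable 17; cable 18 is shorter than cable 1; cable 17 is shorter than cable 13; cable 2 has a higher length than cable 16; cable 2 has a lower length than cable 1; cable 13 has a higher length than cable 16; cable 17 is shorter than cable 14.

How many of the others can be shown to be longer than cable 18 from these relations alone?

From cable 18 the given relations immediately reach cable 8, cable 1.
From those, cable 6, cable 11, cable 15, cable 14 — 6 in total.
From those, cable 16, cable 17 — 8 in total.
From those, cable 2, cable 13 — 10 in total.
Nothing else is reachable above cable 18; 10 in all.

10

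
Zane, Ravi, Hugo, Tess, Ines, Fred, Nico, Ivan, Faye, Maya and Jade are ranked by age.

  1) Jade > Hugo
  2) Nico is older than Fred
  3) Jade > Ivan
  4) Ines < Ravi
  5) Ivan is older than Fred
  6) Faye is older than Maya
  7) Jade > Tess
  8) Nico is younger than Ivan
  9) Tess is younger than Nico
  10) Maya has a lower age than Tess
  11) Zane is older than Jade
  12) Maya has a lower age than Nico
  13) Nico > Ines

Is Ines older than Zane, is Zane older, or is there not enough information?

Ines < Nico < Ivan < Jade < Zane, by transitivity through Nico, Ivan, Jade.
So Zane is older.

Zane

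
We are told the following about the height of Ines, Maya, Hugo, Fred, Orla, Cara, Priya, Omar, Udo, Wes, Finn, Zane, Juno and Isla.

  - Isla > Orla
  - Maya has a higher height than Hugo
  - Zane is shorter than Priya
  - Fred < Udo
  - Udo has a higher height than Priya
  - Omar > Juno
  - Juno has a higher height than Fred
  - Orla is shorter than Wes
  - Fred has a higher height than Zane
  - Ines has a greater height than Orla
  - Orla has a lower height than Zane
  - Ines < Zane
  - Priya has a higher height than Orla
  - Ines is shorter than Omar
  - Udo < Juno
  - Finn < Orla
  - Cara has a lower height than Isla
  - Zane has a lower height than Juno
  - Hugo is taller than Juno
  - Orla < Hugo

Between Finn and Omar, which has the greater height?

Omar

Link the given pairs in sequence: Finn < Orla; Orla < Ines; Ines < Zane; Zane < Fred; Fred < Udo; Udo < Juno; Juno < Omar.
Chaining these gives Finn < Orla < Ines < Zane < Fred < Udo < Juno < Omar.
So Finn < Omar; Omar is the taller of the two.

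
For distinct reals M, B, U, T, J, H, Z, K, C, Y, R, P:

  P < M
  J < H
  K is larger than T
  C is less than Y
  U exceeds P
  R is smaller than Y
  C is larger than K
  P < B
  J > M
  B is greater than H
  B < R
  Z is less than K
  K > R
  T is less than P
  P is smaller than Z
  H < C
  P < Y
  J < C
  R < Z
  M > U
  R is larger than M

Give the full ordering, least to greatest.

T < P < U < M < J < H < B < R < Z < K < C < Y

The consecutive links are each given: T < P; P < U; U < M; M < J; J < H; H < B; B < R; R < Z; Z < K; K < C; C < Y.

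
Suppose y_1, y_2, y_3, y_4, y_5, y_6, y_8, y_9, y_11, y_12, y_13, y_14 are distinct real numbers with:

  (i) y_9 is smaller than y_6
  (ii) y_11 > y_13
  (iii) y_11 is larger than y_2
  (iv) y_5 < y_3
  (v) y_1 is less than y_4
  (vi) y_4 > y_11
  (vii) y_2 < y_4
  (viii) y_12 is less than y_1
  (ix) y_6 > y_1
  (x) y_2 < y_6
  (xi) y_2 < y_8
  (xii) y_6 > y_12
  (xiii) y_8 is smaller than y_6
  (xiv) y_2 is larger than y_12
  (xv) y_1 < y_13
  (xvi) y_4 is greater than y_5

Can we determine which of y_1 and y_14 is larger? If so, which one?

Following every chain through y_14: nothing is chained to y_14.
y_1 is not reached, and no chain runs the other way from y_1 to y_14.
So the given relations leave the order of y_14 and y_1 undetermined.

undetermined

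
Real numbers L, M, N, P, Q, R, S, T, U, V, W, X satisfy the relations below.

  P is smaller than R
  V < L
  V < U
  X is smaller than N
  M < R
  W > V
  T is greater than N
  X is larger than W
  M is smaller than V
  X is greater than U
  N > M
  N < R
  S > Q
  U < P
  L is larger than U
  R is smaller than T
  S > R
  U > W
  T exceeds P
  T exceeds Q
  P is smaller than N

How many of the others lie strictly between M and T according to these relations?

7

Chaining upward from M reaches: V, W, U, X, P, N, R, S, L.
Chaining downward from T reaches: V, W, U, X, P, N, Q, R.
Strictly between M and T are those in both lists: V, W, U, X, P, N, R — 7 elements.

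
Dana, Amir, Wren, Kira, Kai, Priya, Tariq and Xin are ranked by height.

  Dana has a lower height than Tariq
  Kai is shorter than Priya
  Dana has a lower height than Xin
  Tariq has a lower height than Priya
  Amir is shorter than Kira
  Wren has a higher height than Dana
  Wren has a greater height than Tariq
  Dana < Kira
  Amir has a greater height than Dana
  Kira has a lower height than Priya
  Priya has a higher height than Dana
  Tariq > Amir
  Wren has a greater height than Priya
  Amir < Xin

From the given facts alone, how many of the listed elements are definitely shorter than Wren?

From Wren the given relations immediately reach Dana, Tariq, Priya.
From those, Amir, Kai, Kira — 6 in total.
No other element is forced below Wren by the given relations, so the count is 6.

6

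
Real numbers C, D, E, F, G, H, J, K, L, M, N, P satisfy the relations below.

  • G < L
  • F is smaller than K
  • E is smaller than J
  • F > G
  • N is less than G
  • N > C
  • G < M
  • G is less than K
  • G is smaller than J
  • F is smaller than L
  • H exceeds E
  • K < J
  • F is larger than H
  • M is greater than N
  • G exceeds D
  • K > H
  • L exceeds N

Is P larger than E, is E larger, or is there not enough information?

undetermined

Following every chain through E: above E we get H, F, L, K, J.
P is not reached, and no chain runs the other way from P to E.
So the given relations leave the order of E and P undetermined.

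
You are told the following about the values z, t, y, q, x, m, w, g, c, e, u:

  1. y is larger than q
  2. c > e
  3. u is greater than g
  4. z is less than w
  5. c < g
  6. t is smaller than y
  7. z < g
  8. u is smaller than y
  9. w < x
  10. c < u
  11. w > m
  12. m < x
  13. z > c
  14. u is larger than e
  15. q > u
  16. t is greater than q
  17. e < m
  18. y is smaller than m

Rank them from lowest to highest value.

Nothing is placed below e, so it is least; from there e < c; c < z; z < g; g < u; u < q; q < t; t < y; y < m; m < w; w < x, each given directly.

e < c < z < g < u < q < t < y < m < w < x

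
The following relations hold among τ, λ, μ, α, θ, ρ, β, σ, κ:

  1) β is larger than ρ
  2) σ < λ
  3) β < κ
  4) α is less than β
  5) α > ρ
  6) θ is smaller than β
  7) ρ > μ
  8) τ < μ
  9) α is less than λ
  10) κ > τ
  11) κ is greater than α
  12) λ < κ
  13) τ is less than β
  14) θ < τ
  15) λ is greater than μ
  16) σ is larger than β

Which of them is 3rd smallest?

The consecutive relations fix a unique order: θ < τ < μ < ρ < α < β < σ < λ < κ.
The 3rd smallest is μ.

μ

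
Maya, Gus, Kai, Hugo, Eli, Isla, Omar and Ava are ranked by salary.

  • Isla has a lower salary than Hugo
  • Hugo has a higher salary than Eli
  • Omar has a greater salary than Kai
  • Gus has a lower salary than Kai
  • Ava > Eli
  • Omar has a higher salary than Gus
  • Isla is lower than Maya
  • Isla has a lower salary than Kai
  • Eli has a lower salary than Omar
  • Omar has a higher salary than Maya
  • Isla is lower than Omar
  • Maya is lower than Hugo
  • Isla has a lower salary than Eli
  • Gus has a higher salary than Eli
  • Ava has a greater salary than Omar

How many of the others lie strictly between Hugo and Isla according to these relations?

Chaining upward from Isla reaches: Eli, Gus, Maya, Kai, Omar, Ava.
Chaining downward from Hugo reaches: Eli, Maya.
Strictly between Isla and Hugo are those in both lists: Eli, Maya — 2 elements.

2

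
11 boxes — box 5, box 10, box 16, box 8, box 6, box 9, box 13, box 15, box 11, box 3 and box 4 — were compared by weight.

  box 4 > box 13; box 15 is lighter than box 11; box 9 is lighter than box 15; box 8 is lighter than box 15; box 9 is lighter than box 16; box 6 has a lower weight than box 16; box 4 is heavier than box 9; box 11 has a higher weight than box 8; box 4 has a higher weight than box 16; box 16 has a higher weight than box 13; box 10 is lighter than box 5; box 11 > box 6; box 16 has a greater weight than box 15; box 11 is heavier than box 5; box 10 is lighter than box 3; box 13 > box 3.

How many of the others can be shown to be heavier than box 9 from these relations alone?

The elements the relations force above box 9 are box 15, box 16, box 4, box 11 — no chain reaches any other.
That is 4.

4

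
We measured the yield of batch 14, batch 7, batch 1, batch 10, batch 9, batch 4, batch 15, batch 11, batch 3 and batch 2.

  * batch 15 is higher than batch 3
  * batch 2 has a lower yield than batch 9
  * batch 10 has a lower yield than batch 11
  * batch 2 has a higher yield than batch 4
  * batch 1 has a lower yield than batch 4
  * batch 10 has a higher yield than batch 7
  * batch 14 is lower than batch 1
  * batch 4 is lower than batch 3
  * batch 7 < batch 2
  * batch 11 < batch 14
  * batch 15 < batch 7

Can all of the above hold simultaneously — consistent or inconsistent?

We have batch 4 < batch 3 stated directly, yet also batch 3 < batch 15 < batch 7 < batch 10 < batch 11 < batch 14 < batch 1 < batch 4 by chaining the others — so batch 3 < batch 4. Contradiction.

inconsistent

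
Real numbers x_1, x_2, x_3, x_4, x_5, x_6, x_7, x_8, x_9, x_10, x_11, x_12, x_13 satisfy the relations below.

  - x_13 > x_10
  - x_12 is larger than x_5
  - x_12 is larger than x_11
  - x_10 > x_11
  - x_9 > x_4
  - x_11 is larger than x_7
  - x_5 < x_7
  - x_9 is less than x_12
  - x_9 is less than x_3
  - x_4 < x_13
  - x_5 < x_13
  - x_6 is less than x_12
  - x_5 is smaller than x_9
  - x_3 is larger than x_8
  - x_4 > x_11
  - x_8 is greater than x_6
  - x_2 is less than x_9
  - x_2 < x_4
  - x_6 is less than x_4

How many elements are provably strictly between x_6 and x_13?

1

The relations place x_6 below x_13. An element lies strictly between them when it is forced above x_6 and also forced below x_13.
Above x_6: {x_8, x_4, x_9, x_12, x_3}. Below x_13: {x_5, x_7, x_11, x_2, x_10, x_4}.
Intersection: {x_4} — 1.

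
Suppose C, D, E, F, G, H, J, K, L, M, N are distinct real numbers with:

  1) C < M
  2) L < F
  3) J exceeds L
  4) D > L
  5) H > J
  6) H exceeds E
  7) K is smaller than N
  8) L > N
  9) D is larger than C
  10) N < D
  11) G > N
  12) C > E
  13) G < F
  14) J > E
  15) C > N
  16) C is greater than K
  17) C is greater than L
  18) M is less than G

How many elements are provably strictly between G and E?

Chaining upward from E reaches: C, M, J, D, H, F.
Chaining downward from G reaches: K, N, L, C, M.
Strictly between E and G are those in both lists: C, M — 2 elements.

2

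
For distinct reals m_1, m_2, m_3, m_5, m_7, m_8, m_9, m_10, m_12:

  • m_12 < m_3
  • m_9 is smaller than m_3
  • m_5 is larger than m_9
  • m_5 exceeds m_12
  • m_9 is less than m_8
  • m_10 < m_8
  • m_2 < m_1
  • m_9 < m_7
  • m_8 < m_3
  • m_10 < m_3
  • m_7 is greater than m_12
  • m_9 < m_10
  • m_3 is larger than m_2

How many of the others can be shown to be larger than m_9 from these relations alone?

5

The elements the relations force above m_9 are m_10, m_5, m_8, m_3, m_7 — no chain reaches any other.
That is 5.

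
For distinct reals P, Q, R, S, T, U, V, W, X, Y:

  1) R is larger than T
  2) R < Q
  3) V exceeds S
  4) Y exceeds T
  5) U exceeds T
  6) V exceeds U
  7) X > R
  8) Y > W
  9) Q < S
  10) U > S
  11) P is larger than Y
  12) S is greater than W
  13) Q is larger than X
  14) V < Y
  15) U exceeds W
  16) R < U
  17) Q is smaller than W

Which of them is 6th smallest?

S

The consecutive relations fix a unique order: T < R < X < Q < W < S < U < V < Y < P.
The 6th smallest is S.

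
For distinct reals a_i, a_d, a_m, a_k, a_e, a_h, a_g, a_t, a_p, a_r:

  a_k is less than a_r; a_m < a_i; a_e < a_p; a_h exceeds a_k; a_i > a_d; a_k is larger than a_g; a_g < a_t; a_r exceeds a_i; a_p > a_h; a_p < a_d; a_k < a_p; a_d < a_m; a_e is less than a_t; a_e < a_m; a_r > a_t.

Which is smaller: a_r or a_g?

a_g < a_k < a_h < a_p < a_d < a_m < a_i < a_r, by transitivity through a_k, a_h, a_p, a_d, a_m, a_i.
So a_g < a_r; a_g is the smaller of the two.

a_g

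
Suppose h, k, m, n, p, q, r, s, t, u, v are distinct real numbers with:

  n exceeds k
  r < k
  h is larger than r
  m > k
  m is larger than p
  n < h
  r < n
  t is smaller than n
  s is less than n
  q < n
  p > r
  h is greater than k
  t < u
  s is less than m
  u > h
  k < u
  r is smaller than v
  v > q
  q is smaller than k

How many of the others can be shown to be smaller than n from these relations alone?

From n the given relations immediately reach r, t, q, s, k.
Nothing else is reachable below n; 5 in all.

5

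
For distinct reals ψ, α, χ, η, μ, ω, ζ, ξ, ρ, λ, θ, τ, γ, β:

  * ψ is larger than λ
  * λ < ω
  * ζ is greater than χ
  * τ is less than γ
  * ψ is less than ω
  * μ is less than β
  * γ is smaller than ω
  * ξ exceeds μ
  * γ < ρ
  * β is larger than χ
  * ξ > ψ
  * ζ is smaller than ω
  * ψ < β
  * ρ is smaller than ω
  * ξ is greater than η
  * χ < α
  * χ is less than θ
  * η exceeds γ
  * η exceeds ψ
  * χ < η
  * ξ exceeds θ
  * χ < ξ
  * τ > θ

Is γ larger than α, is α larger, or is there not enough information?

Following every chain through α: below α we get χ.
γ is not reached, and no chain runs the other way from γ to α.
So the given relations leave the order of α and γ undetermined.

undetermined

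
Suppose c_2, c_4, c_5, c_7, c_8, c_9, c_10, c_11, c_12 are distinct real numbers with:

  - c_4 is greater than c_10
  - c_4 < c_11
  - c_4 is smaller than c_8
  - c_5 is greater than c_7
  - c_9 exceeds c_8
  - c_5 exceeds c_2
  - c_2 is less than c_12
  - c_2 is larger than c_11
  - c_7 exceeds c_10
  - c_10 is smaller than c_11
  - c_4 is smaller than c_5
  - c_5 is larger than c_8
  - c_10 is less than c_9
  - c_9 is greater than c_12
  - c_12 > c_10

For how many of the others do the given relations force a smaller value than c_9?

From c_9 the given relations immediately reach c_10, c_8, c_12.
From those, c_4, c_2 — 5 in total.
From those, c_11 — 6 in total.
Nothing else is reachable below c_9; 6 in all.

6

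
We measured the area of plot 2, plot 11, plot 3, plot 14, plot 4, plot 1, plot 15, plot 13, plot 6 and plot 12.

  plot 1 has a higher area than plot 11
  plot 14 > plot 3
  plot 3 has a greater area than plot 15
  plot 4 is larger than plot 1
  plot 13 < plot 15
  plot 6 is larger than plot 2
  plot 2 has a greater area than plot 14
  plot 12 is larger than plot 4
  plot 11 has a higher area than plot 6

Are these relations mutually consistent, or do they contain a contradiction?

consistent

The single ordering plot 13 < plot 15 < plot 3 < plot 14 < plot 2 < plot 6 < plot 11 < plot 1 < plot 4 < plot 12 satisfies every listed relation, so no contradiction arises.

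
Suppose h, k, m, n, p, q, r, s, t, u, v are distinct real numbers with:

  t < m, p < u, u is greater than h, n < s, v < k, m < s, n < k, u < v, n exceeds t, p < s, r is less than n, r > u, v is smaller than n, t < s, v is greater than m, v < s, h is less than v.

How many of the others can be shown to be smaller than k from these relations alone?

The elements the relations force below k are t, p, m, h, u, v, r, n — no chain reaches any other.
That is 8.

8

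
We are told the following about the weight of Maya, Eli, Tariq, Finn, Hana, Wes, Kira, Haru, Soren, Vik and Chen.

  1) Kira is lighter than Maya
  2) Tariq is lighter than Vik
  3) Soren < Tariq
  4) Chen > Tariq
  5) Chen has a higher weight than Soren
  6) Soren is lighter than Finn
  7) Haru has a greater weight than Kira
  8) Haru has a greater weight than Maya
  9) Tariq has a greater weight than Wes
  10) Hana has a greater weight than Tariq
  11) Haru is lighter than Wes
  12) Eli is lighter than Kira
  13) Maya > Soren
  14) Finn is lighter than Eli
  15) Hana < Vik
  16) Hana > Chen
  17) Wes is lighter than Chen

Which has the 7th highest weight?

The consecutive relations fix a unique order: Soren < Finn < Eli < Kira < Maya < Haru < Wes < Tariq < Chen < Hana < Vik.
The 7th largest is Maya.

Maya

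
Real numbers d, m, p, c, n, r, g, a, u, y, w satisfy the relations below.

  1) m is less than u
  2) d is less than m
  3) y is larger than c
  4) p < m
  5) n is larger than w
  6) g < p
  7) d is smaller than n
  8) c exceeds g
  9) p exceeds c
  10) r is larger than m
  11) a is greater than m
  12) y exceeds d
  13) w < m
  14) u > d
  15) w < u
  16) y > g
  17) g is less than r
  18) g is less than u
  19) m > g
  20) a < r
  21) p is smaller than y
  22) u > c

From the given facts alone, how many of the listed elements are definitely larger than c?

6

Directly above c: p, y, u.
One step further: m (4 so far).
One step further: a, r (6 so far).
Nothing else is reachable above c; 6 in all.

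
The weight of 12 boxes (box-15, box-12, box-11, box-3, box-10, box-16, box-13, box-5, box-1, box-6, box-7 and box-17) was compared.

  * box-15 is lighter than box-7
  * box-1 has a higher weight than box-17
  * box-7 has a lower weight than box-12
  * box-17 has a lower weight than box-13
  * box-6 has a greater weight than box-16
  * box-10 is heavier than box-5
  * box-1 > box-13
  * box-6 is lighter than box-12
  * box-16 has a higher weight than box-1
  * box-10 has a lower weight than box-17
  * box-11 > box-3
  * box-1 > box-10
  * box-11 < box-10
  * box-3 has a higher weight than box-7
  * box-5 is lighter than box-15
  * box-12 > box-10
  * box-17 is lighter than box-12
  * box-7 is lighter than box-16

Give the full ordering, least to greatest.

box-5 < box-15 < box-7 < box-3 < box-11 < box-10 < box-17 < box-13 < box-1 < box-16 < box-6 < box-12

The consecutive links are each given: box-5 < box-15; box-15 < box-7; box-7 < box-3; box-3 < box-11; box-11 < box-10; box-10 < box-17; box-17 < box-13; box-13 < box-1; box-1 < box-16; box-16 < box-6; box-6 < box-12.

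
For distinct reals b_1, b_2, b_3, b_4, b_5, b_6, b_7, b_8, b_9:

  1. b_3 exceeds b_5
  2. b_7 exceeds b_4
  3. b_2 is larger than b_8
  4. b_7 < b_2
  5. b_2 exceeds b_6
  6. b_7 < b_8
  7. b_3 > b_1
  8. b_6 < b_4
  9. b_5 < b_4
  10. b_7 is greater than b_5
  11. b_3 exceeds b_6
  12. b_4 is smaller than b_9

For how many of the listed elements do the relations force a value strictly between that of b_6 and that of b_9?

1

Chaining upward from b_6 reaches: b_4, b_3, b_7, b_8, b_2.
Chaining downward from b_9 reaches: b_5, b_4.
Strictly between b_6 and b_9 are those in both lists: b_4 — 1 element.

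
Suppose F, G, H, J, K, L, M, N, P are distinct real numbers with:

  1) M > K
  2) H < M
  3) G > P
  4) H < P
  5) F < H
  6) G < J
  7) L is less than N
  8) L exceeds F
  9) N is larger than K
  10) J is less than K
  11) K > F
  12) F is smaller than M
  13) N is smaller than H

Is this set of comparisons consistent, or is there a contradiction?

inconsistent

Chaining the given relations yields N < H < P < G < J < K, so N < K. But one relation states K < N. These cannot both hold.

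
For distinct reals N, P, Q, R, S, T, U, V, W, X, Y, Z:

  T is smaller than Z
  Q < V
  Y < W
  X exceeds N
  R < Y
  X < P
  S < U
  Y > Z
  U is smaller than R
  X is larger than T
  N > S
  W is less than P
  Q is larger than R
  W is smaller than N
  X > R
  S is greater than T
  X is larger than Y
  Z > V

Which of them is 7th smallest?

Chaining the given pairs: T < S < U < R < Q < V < Z < Y < W < N < X < P.
The 7th smallest is Z.

Z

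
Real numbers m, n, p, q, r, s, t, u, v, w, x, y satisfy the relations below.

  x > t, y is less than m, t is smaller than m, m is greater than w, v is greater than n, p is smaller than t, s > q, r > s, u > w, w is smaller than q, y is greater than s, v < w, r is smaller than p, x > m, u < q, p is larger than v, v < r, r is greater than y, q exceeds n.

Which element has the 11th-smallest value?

m

Piecing the relations together gives one ordering: n < v < w < u < q < s < y < r < p < t < m < x.
The 11th smallest is m.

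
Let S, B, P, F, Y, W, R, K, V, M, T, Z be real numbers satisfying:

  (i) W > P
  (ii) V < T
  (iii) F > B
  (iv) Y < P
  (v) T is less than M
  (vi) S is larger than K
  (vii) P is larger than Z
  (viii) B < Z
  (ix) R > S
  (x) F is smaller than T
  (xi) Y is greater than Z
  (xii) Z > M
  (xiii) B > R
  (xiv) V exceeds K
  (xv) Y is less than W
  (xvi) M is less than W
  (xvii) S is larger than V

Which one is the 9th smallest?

Z

Chaining the given pairs: K < V < S < R < B < F < T < M < Z < Y < P < W.
The 9th smallest is Z.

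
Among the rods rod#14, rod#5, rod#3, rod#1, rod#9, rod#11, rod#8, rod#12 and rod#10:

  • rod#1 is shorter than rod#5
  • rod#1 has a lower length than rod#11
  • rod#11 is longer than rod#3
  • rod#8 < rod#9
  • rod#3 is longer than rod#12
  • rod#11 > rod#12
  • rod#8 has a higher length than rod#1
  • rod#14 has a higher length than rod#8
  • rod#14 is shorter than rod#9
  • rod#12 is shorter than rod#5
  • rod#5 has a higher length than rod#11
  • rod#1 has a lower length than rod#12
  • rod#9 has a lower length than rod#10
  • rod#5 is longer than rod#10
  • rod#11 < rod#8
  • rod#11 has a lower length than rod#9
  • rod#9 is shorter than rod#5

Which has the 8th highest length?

The consecutive relations fix a unique order: rod#1 < rod#12 < rod#3 < rod#11 < rod#8 < rod#14 < rod#9 < rod#10 < rod#5.
The 8th largest is rod#12.

rod#12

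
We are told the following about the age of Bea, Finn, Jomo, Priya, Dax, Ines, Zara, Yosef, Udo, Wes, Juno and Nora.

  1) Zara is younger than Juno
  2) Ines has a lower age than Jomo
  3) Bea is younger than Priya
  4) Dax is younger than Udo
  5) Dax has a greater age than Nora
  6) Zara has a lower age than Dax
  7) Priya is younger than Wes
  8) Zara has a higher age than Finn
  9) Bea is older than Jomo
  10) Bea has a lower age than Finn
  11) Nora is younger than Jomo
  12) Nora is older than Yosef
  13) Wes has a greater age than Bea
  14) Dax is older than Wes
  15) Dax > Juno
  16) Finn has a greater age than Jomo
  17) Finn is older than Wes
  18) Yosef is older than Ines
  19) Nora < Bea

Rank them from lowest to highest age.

Ines < Yosef < Nora < Jomo < Bea < Priya < Wes < Finn < Zara < Juno < Dax < Udo

Nothing is placed below Ines, so it is least; from there Ines < Yosef; Yosef < Nora; Nora < Jomo; Jomo < Bea; Bea < Priya; Priya < Wes; Wes < Finn; Finn < Zara; Zara < Juno; Juno < Dax; Dax < Udo, each given directly.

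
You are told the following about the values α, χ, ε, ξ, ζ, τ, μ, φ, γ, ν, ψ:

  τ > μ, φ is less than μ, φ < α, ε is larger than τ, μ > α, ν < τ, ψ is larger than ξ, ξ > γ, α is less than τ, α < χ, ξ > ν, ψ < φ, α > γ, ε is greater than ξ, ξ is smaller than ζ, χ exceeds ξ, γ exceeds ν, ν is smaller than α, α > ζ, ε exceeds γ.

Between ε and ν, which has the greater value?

ε

ν < γ and γ < ξ give ν < ξ.
With ξ < ψ: ν < γ < ξ < ψ.
With ψ < φ: ν < γ < ξ < ψ < φ.
With φ < α: ν < γ < ξ < ψ < φ < α.
Then α < μ extends the chain to μ.
With μ < τ: ν < γ < ξ < ψ < φ < α < μ < τ.
With τ < ε: ν < γ < ξ < ψ < φ < α < μ < τ < ε.
So ν < ε; ε is the larger of the two.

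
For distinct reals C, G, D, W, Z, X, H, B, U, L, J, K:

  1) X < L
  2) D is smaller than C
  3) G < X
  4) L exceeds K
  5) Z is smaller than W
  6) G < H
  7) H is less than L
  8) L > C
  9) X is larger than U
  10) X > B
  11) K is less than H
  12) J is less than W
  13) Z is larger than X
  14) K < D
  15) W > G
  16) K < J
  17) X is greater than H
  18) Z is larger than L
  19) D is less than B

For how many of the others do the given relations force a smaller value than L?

The elements the relations force below L are K, D, U, G, C, B, H, X — no chain reaches any other.
That is 8.

8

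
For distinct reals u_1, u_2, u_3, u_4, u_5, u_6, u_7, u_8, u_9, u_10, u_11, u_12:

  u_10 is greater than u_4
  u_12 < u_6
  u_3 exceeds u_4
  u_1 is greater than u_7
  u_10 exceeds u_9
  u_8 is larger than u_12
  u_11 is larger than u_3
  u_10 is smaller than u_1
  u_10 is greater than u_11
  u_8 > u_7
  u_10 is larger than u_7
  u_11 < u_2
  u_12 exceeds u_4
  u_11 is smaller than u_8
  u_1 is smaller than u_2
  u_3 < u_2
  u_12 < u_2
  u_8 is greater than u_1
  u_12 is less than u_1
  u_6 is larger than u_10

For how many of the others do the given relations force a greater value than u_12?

The elements the relations force above u_12 are u_1, u_6, u_2, u_8 — no chain reaches any other.
That is 4.

4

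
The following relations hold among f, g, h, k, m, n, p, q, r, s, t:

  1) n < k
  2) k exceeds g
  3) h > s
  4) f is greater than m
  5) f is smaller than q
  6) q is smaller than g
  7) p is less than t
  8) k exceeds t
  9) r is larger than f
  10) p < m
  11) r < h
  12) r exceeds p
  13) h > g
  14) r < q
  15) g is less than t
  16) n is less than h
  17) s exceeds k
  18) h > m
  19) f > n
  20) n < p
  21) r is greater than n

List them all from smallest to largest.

Each adjacent pair is fixed by a given relation: n < p; p < m; m < f; f < r; r < q; q < g; g < t; t < k; k < s; s < h. Chaining them end to end gives the full order.

n < p < m < f < r < q < g < t < k < s < h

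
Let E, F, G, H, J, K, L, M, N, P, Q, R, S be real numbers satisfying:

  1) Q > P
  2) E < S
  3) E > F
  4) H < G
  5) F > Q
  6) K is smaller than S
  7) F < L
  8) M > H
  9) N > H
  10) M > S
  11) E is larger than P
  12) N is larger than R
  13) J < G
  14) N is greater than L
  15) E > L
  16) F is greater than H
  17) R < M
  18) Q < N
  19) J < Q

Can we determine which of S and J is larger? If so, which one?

J < Q < F < L < E < S, by transitivity through Q, F, L, E.
So S is larger.

S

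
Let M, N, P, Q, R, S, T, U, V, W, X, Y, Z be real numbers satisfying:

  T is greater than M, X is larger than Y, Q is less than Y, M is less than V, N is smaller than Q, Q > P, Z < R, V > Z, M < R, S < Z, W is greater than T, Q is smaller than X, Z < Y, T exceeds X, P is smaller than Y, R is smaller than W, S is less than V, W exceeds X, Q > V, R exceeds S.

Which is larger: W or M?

M < V and V < Q give M < Q.
With Q < Y: M < V < Q < Y.
With Y < X: M < V < Q < Y < X.
Then X < W extends the chain to W.
So M < W; W is the larger of the two.

W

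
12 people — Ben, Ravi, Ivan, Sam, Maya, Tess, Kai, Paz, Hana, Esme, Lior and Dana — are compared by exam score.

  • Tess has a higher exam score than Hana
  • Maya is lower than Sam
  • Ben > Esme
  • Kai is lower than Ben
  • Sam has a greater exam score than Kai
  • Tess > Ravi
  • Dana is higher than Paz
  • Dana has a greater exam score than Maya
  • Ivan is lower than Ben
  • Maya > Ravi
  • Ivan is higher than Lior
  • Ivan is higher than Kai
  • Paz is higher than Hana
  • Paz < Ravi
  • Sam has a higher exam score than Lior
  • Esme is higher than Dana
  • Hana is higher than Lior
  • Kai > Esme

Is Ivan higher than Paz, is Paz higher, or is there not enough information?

Paz < Ravi and Ravi < Maya give Paz < Maya.
Then Maya < Dana extends the chain to Dana.
Then Dana < Esme extends the chain to Esme.
Then Esme < Kai extends the chain to Kai.
With Kai < Ivan: Paz < Ravi < Maya < Dana < Esme < Kai < Ivan.
So Ivan is higher.

Ivan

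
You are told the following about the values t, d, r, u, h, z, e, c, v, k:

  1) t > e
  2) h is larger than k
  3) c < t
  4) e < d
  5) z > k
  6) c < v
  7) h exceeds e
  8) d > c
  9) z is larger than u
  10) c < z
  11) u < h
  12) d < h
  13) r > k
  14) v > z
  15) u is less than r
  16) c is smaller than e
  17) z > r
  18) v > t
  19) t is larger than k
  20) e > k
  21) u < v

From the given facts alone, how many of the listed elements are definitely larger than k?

Directly above k: e, r, h, z, t.
One step further: d, v (7 so far).
Nothing else is reachable above k; 7 in all.

7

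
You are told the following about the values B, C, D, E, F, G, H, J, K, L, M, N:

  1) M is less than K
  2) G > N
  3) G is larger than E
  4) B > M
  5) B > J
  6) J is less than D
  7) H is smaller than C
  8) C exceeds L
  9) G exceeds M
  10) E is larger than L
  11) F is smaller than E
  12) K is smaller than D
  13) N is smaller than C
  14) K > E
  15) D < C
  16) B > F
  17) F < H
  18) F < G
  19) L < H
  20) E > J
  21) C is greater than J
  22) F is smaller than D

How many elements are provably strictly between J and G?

1

The relations place J below G. An element lies strictly between them when it is forced above J and also forced below G.
Above J: {B, E, K, D, C}. Below G: {M, L, F, N, E}.
Intersection: {E} — 1.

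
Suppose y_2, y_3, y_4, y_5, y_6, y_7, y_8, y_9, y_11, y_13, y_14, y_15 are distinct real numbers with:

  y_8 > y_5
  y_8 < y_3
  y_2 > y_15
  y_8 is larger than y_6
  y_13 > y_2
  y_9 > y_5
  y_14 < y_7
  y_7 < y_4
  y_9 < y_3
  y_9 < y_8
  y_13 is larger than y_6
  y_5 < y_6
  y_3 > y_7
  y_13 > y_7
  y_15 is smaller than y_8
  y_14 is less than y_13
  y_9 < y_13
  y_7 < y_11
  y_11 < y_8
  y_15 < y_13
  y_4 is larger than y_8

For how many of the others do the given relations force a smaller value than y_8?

7

From y_8 the given relations immediately reach y_5, y_6, y_15, y_9, y_11.
From those, y_7 — 6 in total.
From those, y_14 — 7 in total.
Nothing else is reachable below y_8; 7 in all.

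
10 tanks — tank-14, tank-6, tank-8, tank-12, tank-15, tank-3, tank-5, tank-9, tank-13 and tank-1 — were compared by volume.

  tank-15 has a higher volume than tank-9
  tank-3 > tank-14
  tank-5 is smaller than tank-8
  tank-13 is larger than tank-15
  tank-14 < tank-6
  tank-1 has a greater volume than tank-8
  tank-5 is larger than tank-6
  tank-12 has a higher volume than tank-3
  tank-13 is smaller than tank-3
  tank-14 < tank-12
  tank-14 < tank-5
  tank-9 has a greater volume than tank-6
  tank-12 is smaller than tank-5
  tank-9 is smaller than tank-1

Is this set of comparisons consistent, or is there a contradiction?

Every relation is compatible with tank-14 < tank-6 < tank-9 < tank-15 < tank-13 < tank-3 < tank-12 < tank-5 < tank-8 < tank-1; the set is consistent.

consistent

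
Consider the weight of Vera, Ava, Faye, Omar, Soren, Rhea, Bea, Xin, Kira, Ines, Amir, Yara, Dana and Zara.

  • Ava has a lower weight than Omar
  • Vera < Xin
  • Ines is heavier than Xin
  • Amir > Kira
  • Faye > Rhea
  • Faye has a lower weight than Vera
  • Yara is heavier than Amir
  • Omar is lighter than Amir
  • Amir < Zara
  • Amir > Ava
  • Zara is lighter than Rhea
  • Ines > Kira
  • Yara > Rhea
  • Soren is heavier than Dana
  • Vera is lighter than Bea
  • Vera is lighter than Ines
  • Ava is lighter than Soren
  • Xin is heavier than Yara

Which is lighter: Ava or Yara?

Ava < Omar and Omar < Amir give Ava < Amir.
With Amir < Zara: Ava < Omar < Amir < Zara.
With Zara < Rhea: Ava < Omar < Amir < Zara < Rhea.
Then Rhea < Yara extends the chain to Yara.
So Ava < Yara; Ava is the lighter of the two.

Ava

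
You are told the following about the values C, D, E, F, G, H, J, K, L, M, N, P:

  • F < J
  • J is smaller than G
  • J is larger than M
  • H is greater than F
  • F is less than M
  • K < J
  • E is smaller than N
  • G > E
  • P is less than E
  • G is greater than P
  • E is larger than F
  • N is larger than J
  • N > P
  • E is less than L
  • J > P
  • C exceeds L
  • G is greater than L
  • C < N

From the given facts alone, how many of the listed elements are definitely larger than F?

8

From F the given relations immediately reach M, E, J, H.
From those, L, G, N — 7 in total.
From those, C — 8 in total.
No other element is forced above F by the given relations, so the count is 8.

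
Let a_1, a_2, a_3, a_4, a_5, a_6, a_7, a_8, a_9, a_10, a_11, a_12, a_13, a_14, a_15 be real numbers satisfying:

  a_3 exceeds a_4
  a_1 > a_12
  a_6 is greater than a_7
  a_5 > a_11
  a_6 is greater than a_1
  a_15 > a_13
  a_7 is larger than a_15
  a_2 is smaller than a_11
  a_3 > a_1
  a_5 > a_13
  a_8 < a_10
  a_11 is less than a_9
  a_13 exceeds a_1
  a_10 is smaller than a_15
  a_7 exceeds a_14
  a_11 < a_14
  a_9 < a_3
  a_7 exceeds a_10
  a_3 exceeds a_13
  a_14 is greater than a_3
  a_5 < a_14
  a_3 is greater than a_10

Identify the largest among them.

a_12 is not greatest since a_12 < a_1; a_2 is not greatest since a_2 < a_11; a_1 is not greatest since a_1 < a_6; a_8 is not greatest since a_8 < a_10; a_13 is not greatest since a_13 < a_5; a_11 is not greatest since a_11 < a_9; a_10 is not greatest since a_10 < a_15; a_9 is not greatest since a_9 < a_3; a_5 is not greatest since a_5 < a_14; a_4 is not greatest since a_4 < a_3; a_3 is not greatest since a_3 < a_14; a_15 is not greatest since a_15 < a_7; a_14 is not greatest since a_14 < a_7; a_7 is not greatest since a_7 < a_6.
Only a_6 has nothing above it, so a_6 is the largest.

a_6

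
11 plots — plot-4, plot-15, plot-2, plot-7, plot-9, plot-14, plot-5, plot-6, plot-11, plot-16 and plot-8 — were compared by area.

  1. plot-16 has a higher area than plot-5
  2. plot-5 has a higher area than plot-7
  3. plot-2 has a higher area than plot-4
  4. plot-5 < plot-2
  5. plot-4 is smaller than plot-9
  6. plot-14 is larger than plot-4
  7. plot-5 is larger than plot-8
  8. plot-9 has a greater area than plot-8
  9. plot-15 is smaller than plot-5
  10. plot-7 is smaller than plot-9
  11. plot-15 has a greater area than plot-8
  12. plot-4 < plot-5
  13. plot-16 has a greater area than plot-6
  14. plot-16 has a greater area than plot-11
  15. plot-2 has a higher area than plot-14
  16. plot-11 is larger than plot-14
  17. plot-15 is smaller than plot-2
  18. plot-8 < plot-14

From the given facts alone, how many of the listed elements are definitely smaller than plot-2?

6

The elements the relations force below plot-2 are plot-7, plot-4, plot-8, plot-14, plot-15, plot-5 — no chain reaches any other.
That is 6.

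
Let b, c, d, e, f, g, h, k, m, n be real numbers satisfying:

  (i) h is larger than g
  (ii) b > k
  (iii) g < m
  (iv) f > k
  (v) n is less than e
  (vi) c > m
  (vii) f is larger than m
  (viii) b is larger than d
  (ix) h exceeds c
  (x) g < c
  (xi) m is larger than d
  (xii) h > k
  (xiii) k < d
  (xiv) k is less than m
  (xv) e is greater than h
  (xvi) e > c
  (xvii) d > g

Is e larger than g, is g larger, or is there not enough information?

e

g < d and d < m give g < m.
Then m < c extends the chain to c.
With c < h: g < d < m < c < h.
With h < e: g < d < m < c < h < e.
So e is larger.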